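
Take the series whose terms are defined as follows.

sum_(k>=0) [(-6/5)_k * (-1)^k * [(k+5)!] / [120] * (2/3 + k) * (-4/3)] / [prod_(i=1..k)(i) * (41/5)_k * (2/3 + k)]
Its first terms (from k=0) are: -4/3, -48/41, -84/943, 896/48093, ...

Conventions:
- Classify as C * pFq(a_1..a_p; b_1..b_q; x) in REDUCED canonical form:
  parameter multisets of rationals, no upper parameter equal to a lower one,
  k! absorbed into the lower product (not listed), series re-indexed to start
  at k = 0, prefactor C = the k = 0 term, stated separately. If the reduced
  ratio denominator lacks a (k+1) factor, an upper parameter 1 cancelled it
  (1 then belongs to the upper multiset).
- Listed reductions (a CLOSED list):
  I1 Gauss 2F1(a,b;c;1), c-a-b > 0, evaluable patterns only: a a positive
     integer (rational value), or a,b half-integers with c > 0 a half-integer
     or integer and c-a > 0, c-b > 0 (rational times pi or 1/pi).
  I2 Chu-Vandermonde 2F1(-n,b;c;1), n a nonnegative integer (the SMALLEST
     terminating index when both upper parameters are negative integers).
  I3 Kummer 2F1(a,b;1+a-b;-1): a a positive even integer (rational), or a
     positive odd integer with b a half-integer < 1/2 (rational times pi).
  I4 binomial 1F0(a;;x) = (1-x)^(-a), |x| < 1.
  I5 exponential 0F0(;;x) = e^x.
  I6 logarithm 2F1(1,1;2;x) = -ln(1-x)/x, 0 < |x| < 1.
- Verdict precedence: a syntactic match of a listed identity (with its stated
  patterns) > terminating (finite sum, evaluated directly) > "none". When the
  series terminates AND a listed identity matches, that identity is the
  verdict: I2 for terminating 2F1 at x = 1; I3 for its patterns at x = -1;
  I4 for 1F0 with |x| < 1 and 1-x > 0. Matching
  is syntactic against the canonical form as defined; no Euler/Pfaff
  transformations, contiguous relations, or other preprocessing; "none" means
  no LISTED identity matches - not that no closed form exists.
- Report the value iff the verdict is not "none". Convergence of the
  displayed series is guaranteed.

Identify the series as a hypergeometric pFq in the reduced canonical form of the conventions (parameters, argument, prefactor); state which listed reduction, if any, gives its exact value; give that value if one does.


Prefactor -4/3, argument -1: 2F1 with upper {-6/5, 6} over lower {41/5}. Verdict (x = -1): Kummer (I3) applies (x = -1; c = 41/5 equals 1+a-b for upper {-6/5, 6}: listed pattern). Value: -1612/625.

Key step: x = (-1) and striking the common factor k + 2/3 reduces the term (C = -4/3, x = -1).
Adjacent-term ratio: r(k) = (-1) * (k-6/5) (k+6) / [(k+41/5) (k+1)] - rational in k. x = (-1); t_0 = -4/3; negate the roots.


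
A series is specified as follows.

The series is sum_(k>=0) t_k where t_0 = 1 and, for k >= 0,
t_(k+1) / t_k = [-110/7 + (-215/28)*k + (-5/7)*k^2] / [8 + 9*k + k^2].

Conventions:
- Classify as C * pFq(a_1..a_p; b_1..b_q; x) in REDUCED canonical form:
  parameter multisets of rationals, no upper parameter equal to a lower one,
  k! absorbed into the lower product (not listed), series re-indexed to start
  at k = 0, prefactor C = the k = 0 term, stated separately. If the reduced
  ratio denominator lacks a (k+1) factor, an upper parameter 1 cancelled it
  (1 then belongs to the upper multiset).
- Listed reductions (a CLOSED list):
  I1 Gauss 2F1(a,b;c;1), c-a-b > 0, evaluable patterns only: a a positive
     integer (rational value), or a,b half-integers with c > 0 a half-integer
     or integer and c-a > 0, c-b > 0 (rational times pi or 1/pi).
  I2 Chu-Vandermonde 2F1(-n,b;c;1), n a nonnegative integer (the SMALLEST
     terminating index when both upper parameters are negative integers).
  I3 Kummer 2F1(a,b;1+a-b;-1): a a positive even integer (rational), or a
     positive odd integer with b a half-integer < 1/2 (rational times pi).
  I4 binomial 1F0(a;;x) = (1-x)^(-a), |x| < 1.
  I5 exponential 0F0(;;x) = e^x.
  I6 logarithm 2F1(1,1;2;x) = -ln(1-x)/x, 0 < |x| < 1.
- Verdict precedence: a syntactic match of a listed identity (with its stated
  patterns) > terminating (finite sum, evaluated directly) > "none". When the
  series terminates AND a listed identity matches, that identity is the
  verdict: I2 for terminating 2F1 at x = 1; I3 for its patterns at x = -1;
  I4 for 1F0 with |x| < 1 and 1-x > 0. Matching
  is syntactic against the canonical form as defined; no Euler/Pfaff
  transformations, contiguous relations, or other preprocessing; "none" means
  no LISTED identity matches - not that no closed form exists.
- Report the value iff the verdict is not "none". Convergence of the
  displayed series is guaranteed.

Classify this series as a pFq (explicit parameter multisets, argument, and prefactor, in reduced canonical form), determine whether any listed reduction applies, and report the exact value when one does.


Classification (C = 1): 1F0 with upper {11/4}, lower {-}, argument x = -5/7. Verdict: the I4 binomial reduction applies (the 1F0 binomial series: exponent -11/4, x = -5/7). Value: (12/7)^(-11/4).

Key step: t_0 = 1 here, and the parameter 8 appears in both the upper and lower lists and cancels.
Adjacent-term ratio: r(k) = (-5/7) * (k+11/4) / [(k+1)] - rational in k. x = (-5/7); t_0 = 1; negate the roots.


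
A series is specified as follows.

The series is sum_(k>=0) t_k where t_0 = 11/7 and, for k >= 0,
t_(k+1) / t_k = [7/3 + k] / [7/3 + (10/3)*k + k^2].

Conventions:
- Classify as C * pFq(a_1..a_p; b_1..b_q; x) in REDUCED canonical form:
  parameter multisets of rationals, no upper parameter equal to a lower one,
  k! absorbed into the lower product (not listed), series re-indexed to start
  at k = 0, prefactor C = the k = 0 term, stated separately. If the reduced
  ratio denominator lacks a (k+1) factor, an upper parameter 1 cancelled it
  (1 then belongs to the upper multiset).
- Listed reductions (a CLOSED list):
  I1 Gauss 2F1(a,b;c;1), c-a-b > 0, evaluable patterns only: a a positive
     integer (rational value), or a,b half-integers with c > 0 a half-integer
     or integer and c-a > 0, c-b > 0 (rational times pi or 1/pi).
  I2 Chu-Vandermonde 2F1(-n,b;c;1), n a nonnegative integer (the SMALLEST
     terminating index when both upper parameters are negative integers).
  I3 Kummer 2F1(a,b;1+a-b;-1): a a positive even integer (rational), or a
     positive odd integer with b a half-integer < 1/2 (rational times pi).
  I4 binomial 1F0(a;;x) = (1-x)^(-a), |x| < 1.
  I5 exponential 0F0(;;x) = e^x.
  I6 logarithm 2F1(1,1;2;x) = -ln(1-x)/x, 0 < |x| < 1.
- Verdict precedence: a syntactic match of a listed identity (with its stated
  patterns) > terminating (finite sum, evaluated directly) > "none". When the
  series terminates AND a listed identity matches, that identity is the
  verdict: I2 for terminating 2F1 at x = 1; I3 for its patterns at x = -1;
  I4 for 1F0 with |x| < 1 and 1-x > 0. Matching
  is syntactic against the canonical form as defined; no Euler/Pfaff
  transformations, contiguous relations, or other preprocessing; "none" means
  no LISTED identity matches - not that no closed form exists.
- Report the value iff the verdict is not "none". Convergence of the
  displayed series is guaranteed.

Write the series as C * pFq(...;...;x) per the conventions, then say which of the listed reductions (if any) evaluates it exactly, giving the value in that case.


Key observation: with t_0 = 11/7, factor the ratio over Q (C = 11/7): negated roots = parameters.
Consecutive-term ratio: r(k) = 1 * 1 / [(k+1)] - rational in k, leading ratio 1; with t_0 = 11/7, classification follows.

Prefactor 11/7, argument 1: 0F0 with upper {-} over lower {-}. Verdict: exponential (I5) applies (the 0F0 exponential series at x = 1). Value: (11/7) * e^(1).


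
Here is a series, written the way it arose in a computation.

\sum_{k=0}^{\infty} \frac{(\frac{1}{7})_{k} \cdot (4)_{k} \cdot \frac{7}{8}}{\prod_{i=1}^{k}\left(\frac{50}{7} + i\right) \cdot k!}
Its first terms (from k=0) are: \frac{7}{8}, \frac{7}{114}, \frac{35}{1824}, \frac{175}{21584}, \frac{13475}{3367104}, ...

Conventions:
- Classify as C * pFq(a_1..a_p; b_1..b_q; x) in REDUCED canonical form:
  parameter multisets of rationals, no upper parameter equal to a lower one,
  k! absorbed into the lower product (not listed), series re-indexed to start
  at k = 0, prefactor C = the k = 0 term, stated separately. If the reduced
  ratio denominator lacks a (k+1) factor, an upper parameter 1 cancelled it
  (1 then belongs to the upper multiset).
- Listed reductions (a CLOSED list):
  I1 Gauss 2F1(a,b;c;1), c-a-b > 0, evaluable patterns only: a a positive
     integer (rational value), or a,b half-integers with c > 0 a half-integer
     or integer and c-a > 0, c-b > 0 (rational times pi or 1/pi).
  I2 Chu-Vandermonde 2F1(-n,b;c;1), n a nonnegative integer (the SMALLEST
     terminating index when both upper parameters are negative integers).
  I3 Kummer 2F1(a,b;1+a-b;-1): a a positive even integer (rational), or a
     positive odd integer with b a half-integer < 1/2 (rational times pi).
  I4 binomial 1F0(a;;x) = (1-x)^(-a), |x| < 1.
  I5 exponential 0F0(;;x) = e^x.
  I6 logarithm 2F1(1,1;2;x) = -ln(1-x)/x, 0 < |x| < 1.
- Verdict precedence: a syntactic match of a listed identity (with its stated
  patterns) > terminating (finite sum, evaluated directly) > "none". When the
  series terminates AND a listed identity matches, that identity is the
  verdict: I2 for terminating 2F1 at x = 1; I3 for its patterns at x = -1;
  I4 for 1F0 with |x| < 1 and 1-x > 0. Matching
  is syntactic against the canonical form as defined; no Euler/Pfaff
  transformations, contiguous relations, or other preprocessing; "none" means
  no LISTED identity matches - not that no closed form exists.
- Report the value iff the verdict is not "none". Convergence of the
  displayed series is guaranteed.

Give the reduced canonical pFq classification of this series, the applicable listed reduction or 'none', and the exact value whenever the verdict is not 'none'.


With C = \frac{7}{8}: the canonical form is 2F1(\frac{1}{7}, 4; \frac{57}{7}; 1). Verdict at x = 1: Gauss's theorem (I1) matches (x = 1: the Gamma ratio telescopes since c-a-b = 4 > 0 and a = 4 in Z>0). Its exact value is \frac{18705}{19208}.

Structural cue: x = 1 and the lower running product (C = 7/8, x = 1) is a rising factorial.
Adjacent-term ratio: r(k) = 1 * (k+\frac{1}{7}) (k+4) / [(k+\frac{57}{7}) (k+1)] - rational in k, leading ratio 1; with t_0 = \frac{7}{8}, classification follows.


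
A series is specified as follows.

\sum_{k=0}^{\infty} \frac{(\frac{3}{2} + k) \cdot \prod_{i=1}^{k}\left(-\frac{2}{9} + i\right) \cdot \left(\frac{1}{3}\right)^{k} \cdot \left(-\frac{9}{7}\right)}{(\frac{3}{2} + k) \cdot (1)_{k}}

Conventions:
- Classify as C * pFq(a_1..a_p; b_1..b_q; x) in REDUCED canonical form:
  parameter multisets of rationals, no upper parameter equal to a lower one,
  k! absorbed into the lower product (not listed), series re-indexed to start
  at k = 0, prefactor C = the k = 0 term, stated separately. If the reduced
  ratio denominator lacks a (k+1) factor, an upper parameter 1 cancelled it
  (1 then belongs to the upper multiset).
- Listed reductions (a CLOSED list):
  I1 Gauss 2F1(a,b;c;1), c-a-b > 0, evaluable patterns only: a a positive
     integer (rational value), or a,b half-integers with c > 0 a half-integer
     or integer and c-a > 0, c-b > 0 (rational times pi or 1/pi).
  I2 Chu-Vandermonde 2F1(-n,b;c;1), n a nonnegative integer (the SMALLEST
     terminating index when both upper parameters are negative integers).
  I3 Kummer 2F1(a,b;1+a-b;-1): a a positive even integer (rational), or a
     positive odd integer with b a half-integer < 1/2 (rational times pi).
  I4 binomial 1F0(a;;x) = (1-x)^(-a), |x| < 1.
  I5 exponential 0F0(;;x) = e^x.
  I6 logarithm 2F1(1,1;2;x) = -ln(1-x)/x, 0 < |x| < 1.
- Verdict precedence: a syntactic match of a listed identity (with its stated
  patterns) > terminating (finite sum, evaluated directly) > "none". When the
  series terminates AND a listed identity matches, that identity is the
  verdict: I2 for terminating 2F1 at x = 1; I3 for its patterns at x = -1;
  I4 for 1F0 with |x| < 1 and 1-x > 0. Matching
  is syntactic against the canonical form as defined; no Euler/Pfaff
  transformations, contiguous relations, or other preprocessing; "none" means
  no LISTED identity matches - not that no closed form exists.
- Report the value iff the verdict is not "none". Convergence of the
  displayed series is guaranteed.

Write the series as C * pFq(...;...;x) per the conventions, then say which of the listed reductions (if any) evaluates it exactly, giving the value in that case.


With C = -\frac{9}{7}: the canonical form is 1F0(\frac{7}{9}; -; \frac{1}{3}). Verdict: this is the I4 binomial reduction (the 1F0 binomial series: exponent -7/9, x = \frac{1}{3}). Exact value: \left(-\frac{9}{7}\right) \cdot \left(\frac{2}{3}\right)^{-\frac{7}{9}}.

Key step: with t_0 = -\frac{9}{7}, the running product (C = -9/7) telescopes to a rising factorial.
Step ratio: r(k) = \frac{1}{3} * (k+\frac{7}{9}) / [(k+1)] - rational; roots negated = parameters, x = \frac{1}{3}, C = -\frac{9}{7}.


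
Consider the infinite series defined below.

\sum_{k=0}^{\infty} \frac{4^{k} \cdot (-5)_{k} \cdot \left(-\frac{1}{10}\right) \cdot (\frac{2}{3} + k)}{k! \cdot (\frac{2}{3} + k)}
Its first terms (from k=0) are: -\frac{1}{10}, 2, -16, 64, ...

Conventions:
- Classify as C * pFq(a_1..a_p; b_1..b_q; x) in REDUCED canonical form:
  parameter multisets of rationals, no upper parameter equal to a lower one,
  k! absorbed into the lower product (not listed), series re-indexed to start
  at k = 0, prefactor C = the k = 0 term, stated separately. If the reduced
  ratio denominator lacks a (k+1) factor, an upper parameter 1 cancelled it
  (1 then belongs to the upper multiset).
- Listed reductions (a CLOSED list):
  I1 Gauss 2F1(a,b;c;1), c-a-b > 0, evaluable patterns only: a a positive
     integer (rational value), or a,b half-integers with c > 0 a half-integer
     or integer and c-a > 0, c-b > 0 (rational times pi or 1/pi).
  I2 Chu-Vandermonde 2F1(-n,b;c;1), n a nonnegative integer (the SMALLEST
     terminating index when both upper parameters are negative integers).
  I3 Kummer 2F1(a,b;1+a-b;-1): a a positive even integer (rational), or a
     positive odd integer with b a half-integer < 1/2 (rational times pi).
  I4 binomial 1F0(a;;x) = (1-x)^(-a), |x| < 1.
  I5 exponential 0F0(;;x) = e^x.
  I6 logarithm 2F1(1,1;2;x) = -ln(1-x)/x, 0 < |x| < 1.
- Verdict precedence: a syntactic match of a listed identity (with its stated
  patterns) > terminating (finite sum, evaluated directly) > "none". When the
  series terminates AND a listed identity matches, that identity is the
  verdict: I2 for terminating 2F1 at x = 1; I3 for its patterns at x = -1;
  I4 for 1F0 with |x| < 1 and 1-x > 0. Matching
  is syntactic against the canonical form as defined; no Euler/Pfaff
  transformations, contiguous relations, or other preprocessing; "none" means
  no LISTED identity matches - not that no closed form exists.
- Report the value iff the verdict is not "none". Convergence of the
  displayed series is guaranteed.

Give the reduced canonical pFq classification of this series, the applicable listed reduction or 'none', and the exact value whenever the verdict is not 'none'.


At argument 4: a 1F0 with upper {-5}, lower {-}, scaled by C = -\frac{1}{10}. Verdict: terminating. (-5)_k vanishes past k = 5, leaving a 6-term sum, computed directly. Exact value: \frac{243}{10}.

Key step: t_0 being -\frac{1}{10}, the factor k + 2/3 cancels (top and bottom), leaving C = -1/10, x = 4.
Adjacent-term ratio: r(k) = 4 * (k-5) / [(k+1)] - poly over poly, x = 4 from leading terms; C = -\frac{1}{10} at k = 0.


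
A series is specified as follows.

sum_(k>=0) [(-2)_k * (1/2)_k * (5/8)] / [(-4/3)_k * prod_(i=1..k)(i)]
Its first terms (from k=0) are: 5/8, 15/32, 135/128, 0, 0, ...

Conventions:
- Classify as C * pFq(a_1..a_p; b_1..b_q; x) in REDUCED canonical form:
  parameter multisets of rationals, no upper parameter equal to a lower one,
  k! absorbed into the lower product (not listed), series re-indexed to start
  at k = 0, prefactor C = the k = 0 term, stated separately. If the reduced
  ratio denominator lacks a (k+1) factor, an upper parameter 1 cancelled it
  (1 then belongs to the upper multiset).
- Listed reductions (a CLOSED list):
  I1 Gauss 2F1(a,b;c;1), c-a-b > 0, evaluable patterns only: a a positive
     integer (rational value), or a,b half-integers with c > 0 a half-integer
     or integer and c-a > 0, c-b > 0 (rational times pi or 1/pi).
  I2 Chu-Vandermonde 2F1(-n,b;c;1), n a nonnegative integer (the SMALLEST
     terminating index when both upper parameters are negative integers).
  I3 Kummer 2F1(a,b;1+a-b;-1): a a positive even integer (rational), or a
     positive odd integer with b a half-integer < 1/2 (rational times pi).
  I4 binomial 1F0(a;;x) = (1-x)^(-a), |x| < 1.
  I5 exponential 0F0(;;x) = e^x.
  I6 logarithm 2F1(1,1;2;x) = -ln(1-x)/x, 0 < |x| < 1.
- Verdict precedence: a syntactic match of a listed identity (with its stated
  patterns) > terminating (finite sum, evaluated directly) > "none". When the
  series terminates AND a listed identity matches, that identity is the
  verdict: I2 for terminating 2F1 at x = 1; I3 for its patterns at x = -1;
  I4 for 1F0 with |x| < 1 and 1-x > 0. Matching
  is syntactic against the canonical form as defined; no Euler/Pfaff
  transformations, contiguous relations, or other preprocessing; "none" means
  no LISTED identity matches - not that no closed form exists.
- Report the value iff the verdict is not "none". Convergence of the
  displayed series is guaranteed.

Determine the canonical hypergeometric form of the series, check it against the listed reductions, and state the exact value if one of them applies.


Structural cue: t_0 = 5/8 here, and the product of the first k integers (prefactor 5/8) is k!.
Adjacent-term ratio: r(k) = 1 * (k-2) (k+1/2) / [(k-4/3) (k+1)] - rational in k, leading ratio 1; with t_0 = 5/8, classification follows.

This is 5/8 * 2F1(-2, 1/2; -4/3; 1) in reduced canonical form. Verdict: Chu-Vandermonde (I2) applies (terminating 2F1 at x = 1 with n = 2, b = 1/2, c = -4/3). Hence: 275/128.


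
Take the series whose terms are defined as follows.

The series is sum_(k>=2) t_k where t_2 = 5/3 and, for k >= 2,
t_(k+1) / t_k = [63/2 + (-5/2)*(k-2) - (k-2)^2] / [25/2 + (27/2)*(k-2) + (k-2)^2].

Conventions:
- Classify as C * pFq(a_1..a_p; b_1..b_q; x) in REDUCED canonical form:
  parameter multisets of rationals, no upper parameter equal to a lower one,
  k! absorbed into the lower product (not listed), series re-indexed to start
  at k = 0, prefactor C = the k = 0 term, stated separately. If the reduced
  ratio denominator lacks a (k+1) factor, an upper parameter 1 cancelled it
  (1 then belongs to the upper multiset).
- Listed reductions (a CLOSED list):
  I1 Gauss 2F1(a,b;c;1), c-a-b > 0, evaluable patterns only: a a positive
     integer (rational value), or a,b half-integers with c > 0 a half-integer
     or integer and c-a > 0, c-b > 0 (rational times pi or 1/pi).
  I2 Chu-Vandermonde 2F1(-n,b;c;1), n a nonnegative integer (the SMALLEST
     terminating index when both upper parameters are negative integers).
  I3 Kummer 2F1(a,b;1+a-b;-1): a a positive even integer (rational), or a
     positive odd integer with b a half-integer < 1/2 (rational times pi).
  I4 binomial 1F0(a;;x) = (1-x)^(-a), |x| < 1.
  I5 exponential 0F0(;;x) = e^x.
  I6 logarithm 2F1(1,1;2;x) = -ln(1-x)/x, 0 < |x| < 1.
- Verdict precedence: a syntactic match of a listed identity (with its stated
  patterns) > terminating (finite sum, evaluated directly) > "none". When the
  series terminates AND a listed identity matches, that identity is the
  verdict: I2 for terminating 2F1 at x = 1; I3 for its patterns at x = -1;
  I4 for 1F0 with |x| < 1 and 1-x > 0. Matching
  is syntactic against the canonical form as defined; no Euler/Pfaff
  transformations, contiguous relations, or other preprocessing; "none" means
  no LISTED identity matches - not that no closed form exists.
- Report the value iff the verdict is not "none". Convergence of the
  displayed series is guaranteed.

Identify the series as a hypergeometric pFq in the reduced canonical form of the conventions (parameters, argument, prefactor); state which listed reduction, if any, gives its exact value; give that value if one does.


Key observation: from the first term 5/3: roots of the ratio polynomials (C = 5/3) are the negated parameters.
Term ratio: r(k) = (-1) * (k-9/2) (k+7) / [(k+25/2) (k+1)] - rational; roots negated = parameters, x = (-1), C = 5/3.

The series (x = -1) is 2F1: upper {-9/2, 7}, lower {25/2}, prefactor 5/3. Verdict: this is Kummer's theorem (I3) (x = -1; c = 25/2 equals 1+a-b for upper {-9/2, 7}: listed pattern). Sum: (557732175/134217728) * pi.


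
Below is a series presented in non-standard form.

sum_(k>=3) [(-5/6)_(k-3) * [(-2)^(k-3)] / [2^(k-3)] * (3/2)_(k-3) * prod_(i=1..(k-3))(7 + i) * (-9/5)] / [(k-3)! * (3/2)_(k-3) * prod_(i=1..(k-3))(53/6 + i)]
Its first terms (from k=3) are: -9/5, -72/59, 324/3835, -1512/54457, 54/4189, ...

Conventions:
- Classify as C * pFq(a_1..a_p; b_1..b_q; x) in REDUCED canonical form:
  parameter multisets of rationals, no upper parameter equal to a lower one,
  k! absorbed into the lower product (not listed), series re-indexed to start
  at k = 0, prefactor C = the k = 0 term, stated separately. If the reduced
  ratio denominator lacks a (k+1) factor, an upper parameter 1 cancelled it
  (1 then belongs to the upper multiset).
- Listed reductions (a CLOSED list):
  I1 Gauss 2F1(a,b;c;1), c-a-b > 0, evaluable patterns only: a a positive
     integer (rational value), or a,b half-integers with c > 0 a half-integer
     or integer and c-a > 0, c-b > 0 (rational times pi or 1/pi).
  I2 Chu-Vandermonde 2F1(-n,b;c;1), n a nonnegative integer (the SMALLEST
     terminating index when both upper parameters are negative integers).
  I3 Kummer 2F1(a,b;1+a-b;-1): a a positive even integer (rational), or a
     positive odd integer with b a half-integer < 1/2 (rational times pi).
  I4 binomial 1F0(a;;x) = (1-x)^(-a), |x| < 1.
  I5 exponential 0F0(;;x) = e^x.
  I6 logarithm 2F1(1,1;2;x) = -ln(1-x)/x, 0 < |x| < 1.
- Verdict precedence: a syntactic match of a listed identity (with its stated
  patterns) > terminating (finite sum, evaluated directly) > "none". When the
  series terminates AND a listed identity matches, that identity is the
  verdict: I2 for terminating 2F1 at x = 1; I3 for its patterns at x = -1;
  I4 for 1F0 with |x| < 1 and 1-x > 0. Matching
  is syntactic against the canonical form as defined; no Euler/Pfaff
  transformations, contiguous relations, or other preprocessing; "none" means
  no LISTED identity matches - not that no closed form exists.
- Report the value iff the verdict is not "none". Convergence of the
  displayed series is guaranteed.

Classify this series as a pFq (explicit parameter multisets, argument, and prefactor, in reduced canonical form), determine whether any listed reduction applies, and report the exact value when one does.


With C = -9/5: the canonical form is 2F1(-5/6, 8; 59/6; -1). Verdict: the Kummer evaluation I3 applies (x = -1; c = 59/6 equals 1+a-b for upper {-5/6, 8}: listed pattern). Value: -102131/34560.

Key observation: t_0 being -9/5, the running product (prefactor -9/5) telescopes to a rising factorial.
Consecutive-term ratio: r(k) = (-1) * (k-5/6) (k+8) / [(k+59/6) (k+1)] - poly over poly, x = (-1) from leading terms; C = -9/5 at k = 0.


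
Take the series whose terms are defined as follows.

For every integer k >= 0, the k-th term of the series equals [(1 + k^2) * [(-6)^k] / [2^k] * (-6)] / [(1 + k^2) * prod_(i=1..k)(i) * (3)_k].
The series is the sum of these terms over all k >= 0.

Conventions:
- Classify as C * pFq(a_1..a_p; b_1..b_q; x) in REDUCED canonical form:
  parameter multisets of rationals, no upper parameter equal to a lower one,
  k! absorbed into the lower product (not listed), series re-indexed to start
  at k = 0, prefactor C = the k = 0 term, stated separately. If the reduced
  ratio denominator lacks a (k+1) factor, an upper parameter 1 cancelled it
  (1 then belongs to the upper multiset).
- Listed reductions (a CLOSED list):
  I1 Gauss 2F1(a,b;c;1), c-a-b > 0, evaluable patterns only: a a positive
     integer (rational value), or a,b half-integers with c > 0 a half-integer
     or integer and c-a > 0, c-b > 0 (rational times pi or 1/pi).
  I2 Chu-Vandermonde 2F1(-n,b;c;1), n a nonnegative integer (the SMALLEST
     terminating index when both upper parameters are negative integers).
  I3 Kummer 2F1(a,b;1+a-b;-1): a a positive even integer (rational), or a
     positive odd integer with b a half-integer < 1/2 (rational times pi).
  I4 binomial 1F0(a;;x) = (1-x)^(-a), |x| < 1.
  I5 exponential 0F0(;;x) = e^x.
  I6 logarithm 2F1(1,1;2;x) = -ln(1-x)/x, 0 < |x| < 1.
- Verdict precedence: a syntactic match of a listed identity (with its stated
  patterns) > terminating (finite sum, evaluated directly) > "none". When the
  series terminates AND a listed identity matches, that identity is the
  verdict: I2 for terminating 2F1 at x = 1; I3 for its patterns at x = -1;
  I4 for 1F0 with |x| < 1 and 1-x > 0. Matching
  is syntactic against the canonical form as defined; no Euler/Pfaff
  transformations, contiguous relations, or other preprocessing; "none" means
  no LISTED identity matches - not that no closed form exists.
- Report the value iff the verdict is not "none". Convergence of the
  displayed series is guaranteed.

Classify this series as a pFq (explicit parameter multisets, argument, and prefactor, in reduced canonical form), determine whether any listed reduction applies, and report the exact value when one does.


Key observation: from the first term -6: the product of the first k integers (C = -6) is k!.
Term ratio: r(k) = (-3) * 1 / [(k+3) (k+1)] - rational; roots negated = parameters, x = (-3), C = -6.

This is -6 * 0F1(-; 3; -3) in reduced canonical form. Verdict: none (x = -3): each listed identity misses the multisets {-} ; {3}.


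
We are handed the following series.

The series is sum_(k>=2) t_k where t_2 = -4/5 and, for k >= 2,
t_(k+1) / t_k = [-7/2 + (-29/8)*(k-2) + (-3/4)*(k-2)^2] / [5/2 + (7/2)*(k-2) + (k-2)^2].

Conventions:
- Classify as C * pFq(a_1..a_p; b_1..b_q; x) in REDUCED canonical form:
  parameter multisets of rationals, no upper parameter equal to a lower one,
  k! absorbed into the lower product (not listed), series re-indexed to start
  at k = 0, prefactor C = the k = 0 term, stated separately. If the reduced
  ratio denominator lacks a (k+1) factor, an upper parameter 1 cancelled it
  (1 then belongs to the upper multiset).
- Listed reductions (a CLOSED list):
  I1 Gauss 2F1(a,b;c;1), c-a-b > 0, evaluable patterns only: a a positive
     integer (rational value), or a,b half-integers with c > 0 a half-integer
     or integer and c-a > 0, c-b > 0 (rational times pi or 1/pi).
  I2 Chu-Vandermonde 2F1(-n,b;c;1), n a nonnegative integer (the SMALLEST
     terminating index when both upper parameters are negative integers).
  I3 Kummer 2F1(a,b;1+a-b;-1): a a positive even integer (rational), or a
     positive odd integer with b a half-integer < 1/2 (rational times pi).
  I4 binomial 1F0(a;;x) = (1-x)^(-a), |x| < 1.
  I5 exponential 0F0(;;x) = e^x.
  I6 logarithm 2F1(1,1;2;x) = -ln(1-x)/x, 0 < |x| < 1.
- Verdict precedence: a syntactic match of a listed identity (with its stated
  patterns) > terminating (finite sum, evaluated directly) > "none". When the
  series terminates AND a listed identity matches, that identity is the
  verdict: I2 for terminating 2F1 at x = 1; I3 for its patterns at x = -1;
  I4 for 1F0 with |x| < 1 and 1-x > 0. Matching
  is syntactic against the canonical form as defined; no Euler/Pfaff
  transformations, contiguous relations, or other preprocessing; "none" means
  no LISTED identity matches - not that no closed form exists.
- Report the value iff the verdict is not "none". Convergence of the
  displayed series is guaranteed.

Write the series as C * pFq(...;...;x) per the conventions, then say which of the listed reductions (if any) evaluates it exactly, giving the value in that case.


Classification (C = -4/5): 2F1 with upper {4/3, 7/2}, lower {5/2}, argument x = -3/4. Verdict: none. No listed pattern accepts 2F1(4/3, 7/2; 5/2; -3/4).

Structural cue: t_0 being -4/5, roots of the ratio polynomials (C = -4/5, x = -3/4) are the negated parameters.
Ratio: r(k) = (-3/4) * (k+4/3) (k+7/2) / [(k+5/2) (k+1)] - rational; roots negated = parameters, x = (-3/4), C = -4/5.


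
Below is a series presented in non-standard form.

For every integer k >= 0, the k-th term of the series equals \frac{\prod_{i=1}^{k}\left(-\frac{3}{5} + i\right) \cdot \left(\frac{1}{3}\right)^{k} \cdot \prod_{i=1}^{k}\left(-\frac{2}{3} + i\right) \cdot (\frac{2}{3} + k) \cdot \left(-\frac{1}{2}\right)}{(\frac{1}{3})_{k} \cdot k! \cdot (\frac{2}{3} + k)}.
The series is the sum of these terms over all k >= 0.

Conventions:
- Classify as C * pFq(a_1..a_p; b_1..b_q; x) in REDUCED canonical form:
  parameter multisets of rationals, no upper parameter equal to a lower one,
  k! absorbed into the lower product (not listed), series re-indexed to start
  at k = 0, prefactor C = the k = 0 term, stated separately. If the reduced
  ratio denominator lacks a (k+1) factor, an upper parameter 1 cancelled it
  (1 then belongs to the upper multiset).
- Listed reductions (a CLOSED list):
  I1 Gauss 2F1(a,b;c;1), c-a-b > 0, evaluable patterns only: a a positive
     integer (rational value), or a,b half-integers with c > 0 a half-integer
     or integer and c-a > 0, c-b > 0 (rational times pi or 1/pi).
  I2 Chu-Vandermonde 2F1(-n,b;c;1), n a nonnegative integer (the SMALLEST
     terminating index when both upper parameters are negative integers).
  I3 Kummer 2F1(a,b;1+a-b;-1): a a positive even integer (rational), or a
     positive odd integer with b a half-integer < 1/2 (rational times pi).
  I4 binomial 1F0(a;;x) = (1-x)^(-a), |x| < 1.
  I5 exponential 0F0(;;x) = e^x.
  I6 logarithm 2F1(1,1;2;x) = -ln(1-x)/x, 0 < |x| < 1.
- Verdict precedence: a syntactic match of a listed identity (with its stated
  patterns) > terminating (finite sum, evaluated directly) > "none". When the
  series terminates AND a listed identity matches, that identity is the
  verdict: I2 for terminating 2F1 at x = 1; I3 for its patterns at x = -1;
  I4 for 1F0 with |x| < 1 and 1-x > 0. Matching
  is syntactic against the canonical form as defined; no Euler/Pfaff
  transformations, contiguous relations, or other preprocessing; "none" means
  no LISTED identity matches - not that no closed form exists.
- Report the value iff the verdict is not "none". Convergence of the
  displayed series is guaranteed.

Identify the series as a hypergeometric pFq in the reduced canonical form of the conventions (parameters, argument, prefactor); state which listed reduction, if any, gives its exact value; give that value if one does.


The series (x = \frac{1}{3}) is 1F0: upper {\frac{2}{5}}, lower {-}, prefactor -\frac{1}{2}. Verdict: the binomial series (I4) applies (the 1F0 binomial series: exponent -2/5, x = \frac{1}{3}). Exact value: \left(-\frac{1}{2}\right) \cdot \left(\frac{2}{3}\right)^{-\frac{2}{5}}.

First insight: with t_0 = -\frac{1}{2}, the factor k + 2/3 cancels (top and bottom), leaving C = -1/2.
Ratio: r(k) = \frac{1}{3} * (k+\frac{2}{5}) / [(k+1)] ; factor over Q: parameters, x = \frac{1}{3}, and C = -\frac{1}{2}.


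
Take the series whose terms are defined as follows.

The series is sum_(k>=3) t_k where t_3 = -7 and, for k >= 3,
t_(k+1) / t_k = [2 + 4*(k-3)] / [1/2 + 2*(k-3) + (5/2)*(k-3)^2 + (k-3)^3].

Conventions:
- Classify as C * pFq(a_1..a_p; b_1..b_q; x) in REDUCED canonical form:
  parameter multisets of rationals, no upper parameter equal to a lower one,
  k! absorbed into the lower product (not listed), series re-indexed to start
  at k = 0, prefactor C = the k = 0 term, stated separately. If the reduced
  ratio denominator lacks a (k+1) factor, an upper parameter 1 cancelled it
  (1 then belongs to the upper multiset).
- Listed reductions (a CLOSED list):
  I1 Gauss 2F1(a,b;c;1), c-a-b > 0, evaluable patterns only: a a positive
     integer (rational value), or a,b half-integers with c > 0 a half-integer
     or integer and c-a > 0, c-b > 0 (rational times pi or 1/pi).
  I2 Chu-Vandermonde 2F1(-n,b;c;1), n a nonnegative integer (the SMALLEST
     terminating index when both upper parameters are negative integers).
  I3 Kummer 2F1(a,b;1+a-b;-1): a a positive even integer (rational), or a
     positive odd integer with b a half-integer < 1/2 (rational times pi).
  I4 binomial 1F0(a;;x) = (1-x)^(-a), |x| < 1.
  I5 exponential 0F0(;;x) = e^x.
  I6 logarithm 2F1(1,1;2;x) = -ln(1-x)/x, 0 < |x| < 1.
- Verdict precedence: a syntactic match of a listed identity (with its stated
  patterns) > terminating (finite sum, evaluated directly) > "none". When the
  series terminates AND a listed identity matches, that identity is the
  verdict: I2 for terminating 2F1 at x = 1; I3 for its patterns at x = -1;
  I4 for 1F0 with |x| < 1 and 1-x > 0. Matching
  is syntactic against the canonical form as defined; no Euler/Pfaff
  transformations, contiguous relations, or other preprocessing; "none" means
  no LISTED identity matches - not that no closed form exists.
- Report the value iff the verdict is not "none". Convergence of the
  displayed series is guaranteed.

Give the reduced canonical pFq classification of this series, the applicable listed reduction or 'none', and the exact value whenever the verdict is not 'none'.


x = 4 here; the reduced form reads 0F1, upper {-}, lower {1}, C = -7. Verdict: none - at argument 4 the multisets {-} ; {1} match no listed identity.

Key step: t_0 being -7, roots of the ratio polynomials (C = -7) are the negated parameters.
Ratio: r(k) = 4 * 1 / [(k+1) (k+1)] ; factor over Q: parameters, x = 4, and C = -7.


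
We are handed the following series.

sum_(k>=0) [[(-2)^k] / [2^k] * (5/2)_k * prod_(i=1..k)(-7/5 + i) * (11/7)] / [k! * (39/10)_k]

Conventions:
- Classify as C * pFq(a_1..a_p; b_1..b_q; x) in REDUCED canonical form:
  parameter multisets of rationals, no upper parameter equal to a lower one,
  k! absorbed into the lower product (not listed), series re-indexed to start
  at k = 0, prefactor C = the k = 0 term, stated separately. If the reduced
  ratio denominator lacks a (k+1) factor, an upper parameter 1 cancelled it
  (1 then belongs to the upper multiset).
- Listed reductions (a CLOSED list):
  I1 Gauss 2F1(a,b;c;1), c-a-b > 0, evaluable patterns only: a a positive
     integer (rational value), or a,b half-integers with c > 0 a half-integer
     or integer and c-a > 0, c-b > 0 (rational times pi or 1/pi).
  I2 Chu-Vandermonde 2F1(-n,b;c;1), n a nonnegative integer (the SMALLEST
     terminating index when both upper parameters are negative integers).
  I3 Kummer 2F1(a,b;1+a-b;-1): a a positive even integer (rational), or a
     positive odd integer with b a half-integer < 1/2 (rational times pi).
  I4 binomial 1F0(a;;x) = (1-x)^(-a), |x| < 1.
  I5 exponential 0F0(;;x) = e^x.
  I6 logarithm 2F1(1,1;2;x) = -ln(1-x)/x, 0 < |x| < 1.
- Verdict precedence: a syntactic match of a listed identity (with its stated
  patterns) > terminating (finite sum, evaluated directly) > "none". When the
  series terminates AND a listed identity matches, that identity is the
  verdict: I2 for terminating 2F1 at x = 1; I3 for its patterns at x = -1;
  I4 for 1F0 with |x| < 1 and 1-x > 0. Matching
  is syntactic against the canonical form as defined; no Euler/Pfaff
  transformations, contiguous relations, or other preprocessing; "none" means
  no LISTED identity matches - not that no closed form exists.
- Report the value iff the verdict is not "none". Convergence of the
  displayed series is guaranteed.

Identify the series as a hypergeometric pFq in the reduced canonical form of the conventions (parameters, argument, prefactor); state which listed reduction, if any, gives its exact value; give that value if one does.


At argument -1: a 2F1 with upper {-2/5, 5/2}, lower {39/10}, scaled by C = 11/7. Verdict: none. No listed pattern accepts 2F1(-2/5, 5/2; 39/10; -1).

Structural cue: t_0 being 11/7, the two k-th powers (prefactor 11/7) combine into one argument.
Ratio: r(k) = (-1) * (k-2/5) (k+5/2) / [(k+39/10) (k+1)] - rational in k, leading ratio (-1); with t_0 = 11/7, classification follows.


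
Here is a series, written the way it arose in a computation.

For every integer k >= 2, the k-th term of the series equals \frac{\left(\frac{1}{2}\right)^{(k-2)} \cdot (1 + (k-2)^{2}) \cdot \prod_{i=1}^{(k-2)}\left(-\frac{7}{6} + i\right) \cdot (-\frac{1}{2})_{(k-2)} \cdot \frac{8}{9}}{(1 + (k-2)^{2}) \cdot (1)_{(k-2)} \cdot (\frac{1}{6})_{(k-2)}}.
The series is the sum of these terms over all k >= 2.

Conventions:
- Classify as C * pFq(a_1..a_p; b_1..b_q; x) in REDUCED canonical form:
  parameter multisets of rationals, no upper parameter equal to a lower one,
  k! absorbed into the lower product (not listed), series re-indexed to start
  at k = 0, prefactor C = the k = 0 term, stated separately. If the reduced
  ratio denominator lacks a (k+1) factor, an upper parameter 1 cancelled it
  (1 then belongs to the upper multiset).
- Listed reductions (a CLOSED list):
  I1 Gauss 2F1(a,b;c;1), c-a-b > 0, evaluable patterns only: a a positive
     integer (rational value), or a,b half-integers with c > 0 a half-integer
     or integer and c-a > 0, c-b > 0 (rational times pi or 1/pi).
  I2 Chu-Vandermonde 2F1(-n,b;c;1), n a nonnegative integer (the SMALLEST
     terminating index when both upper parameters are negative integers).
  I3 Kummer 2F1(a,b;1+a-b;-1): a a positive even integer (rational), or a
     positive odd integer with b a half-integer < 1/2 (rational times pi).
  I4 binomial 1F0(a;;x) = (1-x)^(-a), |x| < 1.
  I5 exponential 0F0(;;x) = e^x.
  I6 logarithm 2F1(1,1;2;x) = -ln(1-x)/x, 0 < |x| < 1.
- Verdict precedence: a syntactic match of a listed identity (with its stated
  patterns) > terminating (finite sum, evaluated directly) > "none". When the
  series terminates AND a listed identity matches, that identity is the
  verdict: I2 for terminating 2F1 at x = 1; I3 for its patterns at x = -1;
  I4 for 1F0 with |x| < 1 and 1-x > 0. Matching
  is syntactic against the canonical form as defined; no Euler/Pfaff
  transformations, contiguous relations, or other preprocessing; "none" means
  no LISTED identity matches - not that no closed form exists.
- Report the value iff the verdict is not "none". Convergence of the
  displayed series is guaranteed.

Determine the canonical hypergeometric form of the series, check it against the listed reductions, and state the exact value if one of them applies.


This is \frac{8}{9} * 2F1(-\frac{1}{2}, -\frac{1}{6}; \frac{1}{6}; \frac{1}{2}) in reduced canonical form. Verdict: no listed reduction: x = \frac{1}{2} and upper {-\frac{1}{2}, -\frac{1}{6}} fail every I1-I6 pattern.

The tell: from the first term \frac{8}{9}: the running product (C = 8/9) telescopes to a rising factorial.
Step ratio: r(k) = \frac{1}{2} * (k-\frac{1}{2}) (k-\frac{1}{6}) / [(k+\frac{1}{6}) (k+1)] - rational in k, leading ratio \frac{1}{2}; with t_0 = \frac{8}{9}, classification follows.


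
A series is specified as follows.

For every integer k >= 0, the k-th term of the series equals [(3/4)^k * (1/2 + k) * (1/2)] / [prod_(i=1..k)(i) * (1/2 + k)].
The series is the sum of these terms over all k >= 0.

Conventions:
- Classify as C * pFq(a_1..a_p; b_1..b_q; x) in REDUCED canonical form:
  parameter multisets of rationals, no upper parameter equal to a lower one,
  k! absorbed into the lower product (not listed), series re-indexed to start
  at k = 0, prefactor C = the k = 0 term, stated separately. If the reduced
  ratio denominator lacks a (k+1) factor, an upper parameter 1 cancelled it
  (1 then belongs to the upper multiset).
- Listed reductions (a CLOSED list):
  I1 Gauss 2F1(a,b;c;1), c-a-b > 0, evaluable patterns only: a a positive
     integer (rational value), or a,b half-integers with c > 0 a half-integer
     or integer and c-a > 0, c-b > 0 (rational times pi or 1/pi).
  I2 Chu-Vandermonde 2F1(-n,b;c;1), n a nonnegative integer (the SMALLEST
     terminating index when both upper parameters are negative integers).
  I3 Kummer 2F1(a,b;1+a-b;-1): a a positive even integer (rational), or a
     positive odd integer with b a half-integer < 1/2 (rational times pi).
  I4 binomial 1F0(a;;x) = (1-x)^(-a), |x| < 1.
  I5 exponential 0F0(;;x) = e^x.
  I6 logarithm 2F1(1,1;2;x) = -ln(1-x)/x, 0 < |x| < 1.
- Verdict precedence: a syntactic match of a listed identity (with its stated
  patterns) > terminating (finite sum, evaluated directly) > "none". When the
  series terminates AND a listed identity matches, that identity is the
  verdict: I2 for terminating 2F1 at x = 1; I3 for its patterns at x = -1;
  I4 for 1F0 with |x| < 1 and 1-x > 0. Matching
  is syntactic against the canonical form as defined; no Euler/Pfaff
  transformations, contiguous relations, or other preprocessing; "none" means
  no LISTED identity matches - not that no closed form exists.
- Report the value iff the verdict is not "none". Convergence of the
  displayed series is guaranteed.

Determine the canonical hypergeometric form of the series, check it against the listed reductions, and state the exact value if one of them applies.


This is 1/2 * 0F0(-; -; 3/4) in reduced canonical form. Verdict (x = 3/4): the exponential series (I5) applies (the 0F0 exponential series at x = 3/4). Exact value: (1/2) * e^(3/4).

First insight: with t_0 = 1/2, the product of the first k integers (prefactor 1/2) is k!.
Consecutive-term ratio: r(k) = (3/4) * 1 / [(k+1)] ; factor over Q: parameters, x = (3/4), and C = 1/2.
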